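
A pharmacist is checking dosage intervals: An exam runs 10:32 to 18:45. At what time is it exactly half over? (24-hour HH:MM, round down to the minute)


Start time: 10:32 = 632 minutes from midnight
End time: 18:45 = 1125 minutes from midnight
Sum: 632 + 1125 = 1757
Midpoint: 1757 / 2 = 878 minutes
Convert: 878 / 60 = 14 hours, 38 minutes
Result: 14:38

14:38


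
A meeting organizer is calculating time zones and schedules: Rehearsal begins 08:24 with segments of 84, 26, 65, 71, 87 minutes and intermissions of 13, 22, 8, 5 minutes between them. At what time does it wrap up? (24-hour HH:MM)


Start: 08:24 = 504 min from midnight
  after task 1 (84 min): 09:48
  after break (13 min): 10:01
  after task 2 (26 min): 10:27
  after break (22 min): 10:49
  after task 3 (65 min): 11:54
  after break (8 min): 12:02
  after task 4 (71 min): 13:13
  after break (5 min): 13:18
  after task 5 (87 min): 14:45
Total elapsed: 381 minutes
End time: 14:45

14:45


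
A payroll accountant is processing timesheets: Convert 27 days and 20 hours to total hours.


Days: 27
Extra hours: 20
Hours per day: 24
Days to hours: 27 x 24 = 648
Total: 648 + 20 = 668

668


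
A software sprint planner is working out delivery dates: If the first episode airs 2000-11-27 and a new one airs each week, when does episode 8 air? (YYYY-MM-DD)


First occurrence: 2000-11-27 (occurrence 1)
Each occurrence is 7 days after the previous.
Occurrence 8 is 7 weeks after the first.
7 weeks = 49 days
2000-11-27 + 49 days = 2001-01-15

2001-01-15


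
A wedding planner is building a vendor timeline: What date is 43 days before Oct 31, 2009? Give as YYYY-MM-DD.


Start: 2009-10-31
Subtracting 43 days
Days already passed in October: 31
After going back through October: 12 more days to subtract
September 2009 has 30 days, need 12
Result: 2009-09-18

2009-09-18


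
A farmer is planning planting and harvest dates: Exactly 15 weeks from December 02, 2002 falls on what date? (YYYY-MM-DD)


Start: 2002-12-02
Weeks to add: 15
Convert to days: 15 x 7 = 105 days
Add 105 days to 2002-12-02
Result: 2003-03-17

2003-03-17


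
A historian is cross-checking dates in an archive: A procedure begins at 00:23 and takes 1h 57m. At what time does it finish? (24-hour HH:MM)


Start time: 00:23
Adding: 1 hours 57 minutes
Minutes: 23 + 57 = 80
Minute overflow: 80 >= 60, so carry 1 hour, minutes = 20
Hours: 0 + 1 + 1 = 2
Result: 02:20

02:20


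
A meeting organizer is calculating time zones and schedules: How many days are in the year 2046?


Year: 2046
Check leap year rules:
Divisible by 4? No
2046 is not a leap year
Days: 365

365


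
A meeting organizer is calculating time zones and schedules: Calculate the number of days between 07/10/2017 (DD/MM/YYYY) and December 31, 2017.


Start: October 07, 2017
End: December 31, 2017
Days left in October: 24
November: 30
December: 31
Sum of remaining months: 61
Total: 24 + 61 = 85

85


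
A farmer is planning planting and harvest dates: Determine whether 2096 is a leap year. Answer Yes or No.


Year: 2096
Divisible by 4? 2096 / 4 = 524.0 -> Yes
Divisible by 100? 2096 / 100 = 20.96 -> No
Divisible by 4 but not 100, so it IS a leap year

Yes


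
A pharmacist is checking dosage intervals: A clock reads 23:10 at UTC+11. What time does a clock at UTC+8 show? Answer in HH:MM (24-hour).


Local time: 23:10 at UTC+11 (offset 11h)
Target zone: UTC+8 (offset 8h)
Difference: 8 - (11) = -3 hours
Calculation: 23 + (-3) = 20
Result: 20:10

20:10


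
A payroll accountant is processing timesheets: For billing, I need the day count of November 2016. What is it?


Month: November
Year: 2016
November is a 30-day month
Total: 30 days

30


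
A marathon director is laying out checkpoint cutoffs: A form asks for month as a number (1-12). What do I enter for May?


Calendar month order:
4. April
5. May <--
6. June
May is month number 5

5


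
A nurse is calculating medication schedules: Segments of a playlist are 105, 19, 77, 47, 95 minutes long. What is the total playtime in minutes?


Durations: 105, 19, 77, 47, 95
Running sum: 105
+ 19 = 124
+ 77 = 201
+ 47 = 248
+ 95 = 343
Total duration: 343 minutes
That is 5 hours and 43 minutes

343


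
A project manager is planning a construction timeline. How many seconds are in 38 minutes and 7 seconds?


Minutes: 38
Extra seconds: 7
Seconds per minute: 60
Minutes to seconds: 38 x 60 = 2280
Total: 2280 + 7 = 2287

2287


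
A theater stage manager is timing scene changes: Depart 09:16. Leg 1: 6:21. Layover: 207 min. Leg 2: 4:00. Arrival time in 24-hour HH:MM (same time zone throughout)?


Depart: 09:16
Leg 1: +381 min -> 15:37
Layover: +207 min -> 19:04
Leg 2: +240 min -> 23:04
Total travel: 828 minutes = 13h 48m
Arrival: 23:04

23:04


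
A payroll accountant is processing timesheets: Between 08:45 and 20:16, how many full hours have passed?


Start: 08:45
End: 20:16
Hour difference: 20 - 8 = 12 hours
Minute difference: 16 - 45 = -29 minutes
Total minutes: 691
Complete hours: 691 / 60 = 11 (remainder 31)

11


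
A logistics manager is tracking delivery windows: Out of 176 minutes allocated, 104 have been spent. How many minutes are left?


Total budget: 176 minutes
Time used: 104 minutes
Remaining: 176 - 104 = 72 minutes
Percent used: 59.1%
Percent remaining: 40.9%

72


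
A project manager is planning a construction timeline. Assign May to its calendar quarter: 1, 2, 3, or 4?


Month: May (month 5)
Q1: January-March (months 1-3)
Q2: April-June (months 4-6)
Q3: July-September (months 7-9)
Q4: October-December (months 10-12)
Month 5 falls in Q2

2


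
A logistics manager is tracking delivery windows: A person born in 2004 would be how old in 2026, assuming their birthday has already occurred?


Birth year: 2004
Current year: 2026
Age = current year - birth year
Age = 2026 - 2004 = 22

22


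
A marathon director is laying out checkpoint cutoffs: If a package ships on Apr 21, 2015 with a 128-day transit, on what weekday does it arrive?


Start: 2015-04-21 (Tuesday)
Step 1 - find target date: add 128 days
  2015-04-21 + 128 days = 2015-08-27
Step 2 - day of week:
  128 mod 7 = 2
  Tuesday + 2 days -> Thursday
Result: Thursday (2015-08-27)

Thursday


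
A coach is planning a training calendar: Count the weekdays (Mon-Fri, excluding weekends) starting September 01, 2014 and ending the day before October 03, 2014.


Start: 2014-09-01 (Monday)
End (exclusive): 2014-10-03 (Friday)
Total calendar days: 32
Full weeks: 32 // 7 = 4 -> 20 weekdays
Remaining 4 days starting on Monday:
  Mon(w), Tue(w), Wed(w), Thu(w) -> 4 weekdays
Total business days: 20 + 4 = 24

24


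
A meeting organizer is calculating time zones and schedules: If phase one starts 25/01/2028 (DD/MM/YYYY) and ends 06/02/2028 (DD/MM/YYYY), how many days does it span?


Start date: 2028-01-25
End date: 2028-02-06
Jan 2028: +7 days
Feb 2028: +5 days
Total: 12 days

12


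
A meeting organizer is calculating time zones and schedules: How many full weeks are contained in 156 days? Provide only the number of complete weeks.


Total days: 156
Days per week: 7
Division: 156 / 7 = 22 remainder 2
Complete weeks: 22
Remaining days: 2

22


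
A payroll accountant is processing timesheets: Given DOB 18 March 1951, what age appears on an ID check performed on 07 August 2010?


Birth: 1951-03-18
Reference: 2010-08-07
Year difference: 2010 - 1951 = 59
Has birthday (03-18) occurred by 08-07? Yes
Age in full years: 59

59


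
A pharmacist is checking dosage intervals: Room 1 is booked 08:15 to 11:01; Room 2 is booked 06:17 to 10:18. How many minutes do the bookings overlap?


Interval A: [495, 661] minutes from midnight
Interval B: [377, 618] minutes from midnight
Overlap start = max(495, 377) = 495
Overlap end = min(661, 618) = 618
Overlap = 618 - 495 = 123 minutes

123


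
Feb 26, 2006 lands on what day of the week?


Date: 2006-02-26
January 1, 2006 is a Sunday
Day of year: 57
Offset from Jan 1: 56 days
56 mod 7 = 0
Result: Sunday

Sunday


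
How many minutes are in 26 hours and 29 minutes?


Hours: 26
Extra minutes: 29
Minutes per hour: 60
Hours to minutes: 26 x 60 = 1560
Total: 1560 + 29 = 1589

1589


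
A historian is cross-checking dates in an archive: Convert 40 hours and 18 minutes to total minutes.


Hours: 40
Minutes: 18
Convert hours to minutes: 40 x 60 = 2400
Add remaining minutes: 2400 + 18 = 2418

2418


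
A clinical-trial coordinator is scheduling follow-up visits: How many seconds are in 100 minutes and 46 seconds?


Minutes: 100
Seconds: 46
Convert minutes to seconds: 100 x 60 = 6000
Add remaining seconds: 6000 + 46 = 6046

6046


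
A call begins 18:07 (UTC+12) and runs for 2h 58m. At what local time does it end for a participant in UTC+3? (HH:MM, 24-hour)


Start: 18:07 in UTC+12
Step 1 - add duration:
  minutes: 7 + 58 = 65 (carry 1h)
  hours: 18 + 2 + 1 = 21
  end in UTC+12: 21:05
Step 2 - convert UTC+12 -> UTC+3:
  offset difference: 3 - (12) = -9 hours
  21 + (-9) = 12 -> mod 24 = 12
Result: 12:05 in UTC+3

12:05


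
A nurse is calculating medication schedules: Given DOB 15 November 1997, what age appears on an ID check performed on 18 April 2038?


Birth: 1997-11-15
Reference: 2038-04-18
Year difference: 2038 - 1997 = 41
Has birthday (11-15) occurred by 04-18? No
Birthday not yet reached this year -> subtract 1
Age in full years: 40

40


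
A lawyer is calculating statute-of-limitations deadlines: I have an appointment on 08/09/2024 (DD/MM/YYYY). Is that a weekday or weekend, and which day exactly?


Date: 2024-09-08
January 1, 2024 is a Monday
Day of year: 252
Offset from Jan 1: 251 days
251 mod 7 = 6
Result: Sunday

Sunday


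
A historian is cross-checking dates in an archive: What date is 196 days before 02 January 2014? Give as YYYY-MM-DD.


Start: 2014-01-02
Subtracting 196 days
Days already passed in January: 2
After going back through January: 194 more days to subtract
December 2013: 31 days, 163 remaining
November 2013: 30 days, 133 remaining
October 2013: 31 days, 102 remaining
September 2013: 30 days, 72 remaining
Result: 2013-06-20

2013-06-20


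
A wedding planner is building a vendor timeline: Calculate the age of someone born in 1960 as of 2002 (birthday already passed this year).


Birth year: 1960
Current year: 2002
Age = current year - birth year
Age = 2002 - 1960 = 42

42


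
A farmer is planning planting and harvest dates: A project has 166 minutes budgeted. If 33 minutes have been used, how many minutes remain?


Total budget: 166 minutes
Time used: 33 minutes
Remaining: 166 - 33 = 133 minutes
Percent used: 19.9%
Percent remaining: 80.1%

133


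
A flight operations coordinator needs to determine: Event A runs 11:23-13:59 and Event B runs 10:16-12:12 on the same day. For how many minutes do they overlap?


Interval A: [683, 839] minutes from midnight
Interval B: [616, 732] minutes from midnight
Overlap start = max(683, 616) = 683
Overlap end = min(839, 732) = 732
Overlap = 732 - 683 = 49 minutes

49


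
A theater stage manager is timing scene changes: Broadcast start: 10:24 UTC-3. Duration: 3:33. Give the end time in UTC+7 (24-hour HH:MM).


Start: 10:24 in UTC-3
Step 1 - add duration:
  minutes: 24 + 33 = 57
  hours: 10 + 3 + 0 = 13
  end in UTC-3: 13:57
Step 2 - convert UTC-3 -> UTC+7:
  offset difference: 7 - (-3) = 10 hours
  13 + (10) = 23 -> mod 24 = 23
Result: 23:57 in UTC+7

23:57


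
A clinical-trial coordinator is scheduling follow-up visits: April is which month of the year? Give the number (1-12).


Calendar month order:
3. March
4. April <--
5. May
April is month number 4

4


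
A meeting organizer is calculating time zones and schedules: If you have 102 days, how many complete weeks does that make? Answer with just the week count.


Total days: 102
Days per week: 7
Division: 102 / 7 = 14 remainder 4
Complete weeks: 14
Remaining days: 4

14


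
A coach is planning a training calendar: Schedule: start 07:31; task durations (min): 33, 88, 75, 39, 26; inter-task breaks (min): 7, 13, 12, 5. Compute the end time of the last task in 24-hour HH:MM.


Start: 07:31 = 451 min from midnight
  after task 1 (33 min): 08:04
  after break (7 min): 08:11
  after task 2 (88 min): 09:39
  after break (13 min): 09:52
  after task 3 (75 min): 11:07
  after break (12 min): 11:19
  after task 4 (39 min): 11:58
  after break (5 min): 12:03
  after task 5 (26 min): 12:29
Total elapsed: 298 minutes
End time: 12:29

12:29


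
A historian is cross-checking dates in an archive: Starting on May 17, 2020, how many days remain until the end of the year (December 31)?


Start: May 17, 2020
End: December 31, 2020
Days left in May: 14
June: 30
July: 31
August: 31
September: 30
... plus remaining months
Sum of remaining months: 214
Total: 14 + 214 = 228

228


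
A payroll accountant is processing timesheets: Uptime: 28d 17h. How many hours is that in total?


Days: 28
Extra hours: 17
Hours per day: 24
Days to hours: 28 x 24 = 672
Total: 672 + 17 = 689

689


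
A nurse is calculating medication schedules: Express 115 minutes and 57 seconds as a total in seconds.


Minutes: 115
Seconds: 57
Convert minutes to seconds: 115 x 60 = 6900
Add remaining seconds: 6900 + 57 = 6957

6957


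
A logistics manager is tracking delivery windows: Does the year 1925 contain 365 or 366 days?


Year: 1925
Check leap year rules:
Divisible by 4? No
1925 is not a leap year
Days: 365

365


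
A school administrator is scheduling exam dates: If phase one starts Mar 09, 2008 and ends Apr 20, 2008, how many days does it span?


Start date: 2008-03-09
End date: 2008-04-20
Mar 2008: +23 days
Apr 2008: +19 days
Total: 42 days

42


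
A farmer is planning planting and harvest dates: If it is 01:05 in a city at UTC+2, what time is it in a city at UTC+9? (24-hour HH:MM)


Local time: 01:05 at UTC+2 (offset 2h)
Target zone: UTC+9 (offset 9h)
Difference: 9 - (2) = 7 hours
Calculation: 1 + (7) = 8
Result: 08:05

08:05


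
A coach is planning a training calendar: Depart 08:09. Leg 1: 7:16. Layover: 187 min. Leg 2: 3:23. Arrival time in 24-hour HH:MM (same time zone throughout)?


Depart: 08:09
Leg 1: +436 min -> 15:25
Layover: +187 min -> 18:32
Leg 2: +203 min -> 21:55
Total travel: 826 minutes = 13h 46m
Arrival: 21:55

21:55


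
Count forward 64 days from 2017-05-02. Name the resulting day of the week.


Start: 2017-05-02 (Tuesday)
Step 1 - find target date: add 64 days
  2017-05-02 + 64 days = 2017-07-05
Step 2 - day of week:
  64 mod 7 = 1
  Tuesday + 1 days -> Wednesday
Result: Wednesday (2017-07-05)

Wednesday


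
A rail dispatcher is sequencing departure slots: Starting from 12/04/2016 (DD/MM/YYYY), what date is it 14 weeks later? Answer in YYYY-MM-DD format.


Start: 2016-04-12
Weeks to add: 14
Convert to days: 14 x 7 = 98 days
Add 98 days to 2016-04-12
Result: 2016-07-19

2016-07-19


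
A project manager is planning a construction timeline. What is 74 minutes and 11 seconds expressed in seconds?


Minutes: 74
Extra seconds: 11
Seconds per minute: 60
Minutes to seconds: 74 x 60 = 4440
Total: 4440 + 11 = 4451

4451


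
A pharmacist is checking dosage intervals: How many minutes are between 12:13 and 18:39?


Start time: 12:13 = 733 minutes from midnight
End time: 18:39 = 1119 minutes from midnight
Difference: 1119 - 733 = 386 minutes
That is 6 hours and 26 minutes

386


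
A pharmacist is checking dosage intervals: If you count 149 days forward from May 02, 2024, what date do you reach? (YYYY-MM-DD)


Start: 2024-05-02
Adding 149 days
Days remaining in May: 29
After May: 120 days still to add
June 2024: 30 days, 90 remaining
July 2024: 31 days, 59 remaining
August 2024: 31 days, 28 remaining
September 2024 has 30 days, need 28
Result: 2024-09-28

2024-09-28


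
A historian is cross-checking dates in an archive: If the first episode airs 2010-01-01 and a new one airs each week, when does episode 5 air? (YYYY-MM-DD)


First occurrence: 2010-01-01 (occurrence 1)
Each occurrence is 7 days after the previous.
Occurrence 5 is 4 weeks after the first.
4 weeks = 28 days
2010-01-01 + 28 days = 2010-01-29

2010-01-29


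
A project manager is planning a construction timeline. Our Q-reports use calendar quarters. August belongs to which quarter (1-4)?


Month: August (month 8)
Q1: January-March (months 1-3)
Q2: April-June (months 4-6)
Q3: July-September (months 7-9)
Q4: October-December (months 10-12)
Month 8 falls in Q3

3


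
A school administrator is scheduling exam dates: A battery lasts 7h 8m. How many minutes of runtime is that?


Hours: 7
Extra minutes: 8
Minutes per hour: 60
Hours to minutes: 7 x 60 = 420
Total: 420 + 8 = 428

428


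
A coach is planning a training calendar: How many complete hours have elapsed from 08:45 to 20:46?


Start: 08:45
End: 20:46
Hour difference: 20 - 8 = 12 hours
Minute difference: 46 - 45 = 1 minutes
Total minutes: 721
Complete hours: 721 / 60 = 12 (remainder 1)

12


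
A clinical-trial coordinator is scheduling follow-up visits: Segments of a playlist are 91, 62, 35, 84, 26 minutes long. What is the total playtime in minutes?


Durations: 91, 62, 35, 84, 26
Running sum: 91
+ 62 = 153
+ 35 = 188
+ 84 = 272
+ 26 = 298
Total duration: 298 minutes
That is 4 hours and 58 minutes

298


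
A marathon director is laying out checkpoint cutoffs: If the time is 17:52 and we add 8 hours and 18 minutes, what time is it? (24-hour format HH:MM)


Start time: 17:52
Adding: 8 hours 18 minutes
Minutes: 52 + 18 = 70
Minute overflow: 70 >= 60, so carry 1 hour, minutes = 10
Hours: 17 + 8 + 1 = 26
Hour wraparound: 26 mod 24 = 2
Result: 02:10

02:10


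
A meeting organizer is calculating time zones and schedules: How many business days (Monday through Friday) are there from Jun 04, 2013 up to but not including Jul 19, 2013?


Start: 2013-06-04 (Tuesday)
End (exclusive): 2013-07-19 (Friday)
Total calendar days: 45
Full weeks: 45 // 7 = 6 -> 30 weekdays
Remaining 3 days starting on Tuesday:
  Tue(w), Wed(w), Thu(w) -> 3 weekdays
Total business days: 30 + 3 = 33

33


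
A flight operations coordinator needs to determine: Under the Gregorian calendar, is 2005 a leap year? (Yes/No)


Year: 2005
Divisible by 4? 2005 / 4 = 501.25 -> No
Not divisible by 4, so NOT a leap year

No


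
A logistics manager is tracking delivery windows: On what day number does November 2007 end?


Month: November
Year: 2007
November is a 30-day month
Total: 30 days

30


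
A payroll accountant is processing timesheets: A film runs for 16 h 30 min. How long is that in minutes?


Hours: 16
Minutes: 30
Convert hours to minutes: 16 x 60 = 960
Add remaining minutes: 960 + 30 = 990

990


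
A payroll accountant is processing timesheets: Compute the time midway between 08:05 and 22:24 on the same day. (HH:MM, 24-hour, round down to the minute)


Start time: 08:05 = 485 minutes from midnight
End time: 22:24 = 1344 minutes from midnight
Sum: 485 + 1344 = 1829
Midpoint: 1829 / 2 = 914 minutes
Convert: 914 / 60 = 15 hours, 14 minutes
Result: 15:14

15:14


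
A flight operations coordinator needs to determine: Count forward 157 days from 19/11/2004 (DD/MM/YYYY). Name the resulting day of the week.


Start: 2004-11-19 (Friday)
Step 1 - find target date: add 157 days
  2004-11-19 + 157 days = 2005-04-25
Step 2 - day of week:
  157 mod 7 = 3
  Friday + 3 days -> Monday
Result: Monday (2005-04-25)

Monday


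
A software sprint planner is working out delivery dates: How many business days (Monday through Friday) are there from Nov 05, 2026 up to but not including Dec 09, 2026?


Start: 2026-11-05 (Thursday)
End (exclusive): 2026-12-09 (Wednesday)
Total calendar days: 34
Full weeks: 34 // 7 = 4 -> 20 weekdays
Remaining 6 days starting on Thursday:
  Thu(w), Fri(w), Sat(-), Sun(-), Mon(w), Tue(w) -> 4 weekdays
Total business days: 20 + 4 = 24

24


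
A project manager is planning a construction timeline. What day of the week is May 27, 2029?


Date: 2029-05-27
January 1, 2029 is a Monday
Day of year: 147
Offset from Jan 1: 146 days
146 mod 7 = 6
Result: Sunday

Sunday


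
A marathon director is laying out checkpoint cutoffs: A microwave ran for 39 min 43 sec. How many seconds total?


Minutes: 39
Extra seconds: 43
Seconds per minute: 60
Minutes to seconds: 39 x 60 = 2340
Total: 2340 + 43 = 2383

2383


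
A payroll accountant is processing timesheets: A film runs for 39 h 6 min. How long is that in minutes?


Hours: 39
Minutes: 6
Convert hours to minutes: 39 x 60 = 2340
Add remaining minutes: 2340 + 6 = 2346

2346


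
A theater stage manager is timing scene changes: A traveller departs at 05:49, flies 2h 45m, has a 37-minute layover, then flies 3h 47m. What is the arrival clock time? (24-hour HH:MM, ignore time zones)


Depart: 05:49
Leg 1: +165 min -> 08:34
Layover: +37 min -> 09:11
Leg 2: +227 min -> 12:58
Total travel: 429 minutes = 7h 9m
Arrival: 12:58

12:58


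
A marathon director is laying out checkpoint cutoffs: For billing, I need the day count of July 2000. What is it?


Month: July
Year: 2000
July is a 31-day month
Total: 31 days

31


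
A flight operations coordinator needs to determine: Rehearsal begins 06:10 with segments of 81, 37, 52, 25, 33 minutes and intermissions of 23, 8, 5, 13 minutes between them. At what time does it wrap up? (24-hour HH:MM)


Start: 06:10 = 370 min from midnight
  after task 1 (81 min): 07:31
  after break (23 min): 07:54
  after task 2 (37 min): 08:31
  after break (8 min): 08:39
  after task 3 (52 min): 09:31
  after break (5 min): 09:36
  after task 4 (25 min): 10:01
  after break (13 min): 10:14
  after task 5 (33 min): 10:47
Total elapsed: 277 minutes
End time: 10:47

10:47


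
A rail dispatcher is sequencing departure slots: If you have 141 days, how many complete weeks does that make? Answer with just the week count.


Total days: 141
Days per week: 7
Division: 141 / 7 = 20 remainder 1
Complete weeks: 20
Remaining days: 1

20


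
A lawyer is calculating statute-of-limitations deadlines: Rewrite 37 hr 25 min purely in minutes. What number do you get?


Hours: 37
Extra minutes: 25
Minutes per hour: 60
Hours to minutes: 37 x 60 = 2220
Total: 2220 + 25 = 2245

2245


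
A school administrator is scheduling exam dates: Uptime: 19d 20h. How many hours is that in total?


Days: 19
Extra hours: 20
Hours per day: 24
Days to hours: 19 x 24 = 456
Total: 456 + 20 = 476

476


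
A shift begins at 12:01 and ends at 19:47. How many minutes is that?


Start time: 12:01 = 721 minutes from midnight
End time: 19:47 = 1187 minutes from midnight
Difference: 1187 - 721 = 466 minutes
That is 7 hours and 46 minutes

466


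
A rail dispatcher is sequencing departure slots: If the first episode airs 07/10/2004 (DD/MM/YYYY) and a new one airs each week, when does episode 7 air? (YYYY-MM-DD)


First occurrence: 2004-10-07 (occurrence 1)
Each occurrence is 7 days after the previous.
Occurrence 7 is 6 weeks after the first.
6 weeks = 42 days
2004-10-07 + 42 days = 2004-11-18

2004-11-18


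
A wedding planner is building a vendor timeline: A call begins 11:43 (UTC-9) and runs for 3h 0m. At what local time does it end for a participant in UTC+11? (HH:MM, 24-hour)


Start: 11:43 in UTC-9
Step 1 - add duration:
  minutes: 43 + 0 = 43
  hours: 11 + 3 + 0 = 14
  end in UTC-9: 14:43
Step 2 - convert UTC-9 -> UTC+11:
  offset difference: 11 - (-9) = 20 hours
  14 + (20) = 34 -> mod 24 = 10
Result: 10:43 in UTC+11

10:43


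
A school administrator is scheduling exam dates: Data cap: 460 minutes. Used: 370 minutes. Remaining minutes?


Total budget: 460 minutes
Time used: 370 minutes
Remaining: 460 - 370 = 90 minutes
Percent used: 80.4%
Percent remaining: 19.6%

90


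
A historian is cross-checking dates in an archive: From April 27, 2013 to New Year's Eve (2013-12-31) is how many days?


Start: April 27, 2013
End: December 31, 2013
Days left in April: 3
May: 31
June: 30
July: 31
August: 31
... plus remaining months
Sum of remaining months: 245
Total: 3 + 245 = 248

248


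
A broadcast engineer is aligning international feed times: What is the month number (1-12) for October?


Calendar month order:
9. September
10. October <--
11. November
October is month number 10

10


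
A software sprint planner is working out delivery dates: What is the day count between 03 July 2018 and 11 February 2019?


Start date: 2018-07-03
End date: 2019-02-11
Jul 2018: +29 days
Aug 2018: +31 days
Sep 2018: +30 days
... (5 more months)
Total: 223 days

223


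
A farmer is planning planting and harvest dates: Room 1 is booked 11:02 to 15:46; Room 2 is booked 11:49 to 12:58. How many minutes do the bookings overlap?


Interval A: [662, 946] minutes from midnight
Interval B: [709, 778] minutes from midnight
Overlap start = max(662, 709) = 709
Overlap end = min(946, 778) = 778
Overlap = 778 - 709 = 69 minutes

69


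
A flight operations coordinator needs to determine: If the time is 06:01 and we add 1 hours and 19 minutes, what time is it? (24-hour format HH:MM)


Start time: 06:01
Adding: 1 hours 19 minutes
Minutes: 1 + 19 = 20
Hours: 6 + 1 + 0 = 7
Result: 07:20

07:20


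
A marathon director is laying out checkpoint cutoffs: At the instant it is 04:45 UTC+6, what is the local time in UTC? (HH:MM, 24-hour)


Local time: 04:45 at UTC+6 (offset 6h)
Target zone: UTC (offset 0h)
Difference: 0 - (6) = -6 hours
Calculation: 4 + (-6) = -2
Wraparound: (-2) mod 24 = 22
Result: 22:45

22:45


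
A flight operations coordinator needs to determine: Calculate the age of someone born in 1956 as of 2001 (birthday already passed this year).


Birth year: 1956
Current year: 2001
Age = current year - birth year
Age = 2001 - 1956 = 45

45


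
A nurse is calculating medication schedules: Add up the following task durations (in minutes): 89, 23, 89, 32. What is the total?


Durations: 89, 23, 89, 32
Running sum: 89
+ 23 = 112
+ 89 = 201
+ 32 = 233
Total duration: 233 minutes
That is 3 hours and 53 minutes

233


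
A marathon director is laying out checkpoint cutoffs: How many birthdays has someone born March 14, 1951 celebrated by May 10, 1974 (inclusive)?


Birth: 1951-03-14
Reference: 1974-05-10
Year difference: 1974 - 1951 = 23
Has birthday (03-14) occurred by 05-10? Yes
Age in full years: 23

23


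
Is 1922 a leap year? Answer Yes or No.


Year: 1922
Divisible by 4? 1922 / 4 = 480.5 -> No
Not divisible by 4, so NOT a leap year

No


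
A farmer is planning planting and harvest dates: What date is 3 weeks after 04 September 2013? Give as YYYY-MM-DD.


Start: 2013-09-04
Weeks to add: 3
Convert to days: 3 x 7 = 21 days
Add 21 days to 2013-09-04
Result: 2013-09-25

2013-09-25


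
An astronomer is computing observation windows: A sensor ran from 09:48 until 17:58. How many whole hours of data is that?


Start: 09:48
End: 17:58
Hour difference: 17 - 9 = 8 hours
Minute difference: 58 - 48 = 10 minutes
Total minutes: 490
Complete hours: 490 / 60 = 8 (remainder 10)

8


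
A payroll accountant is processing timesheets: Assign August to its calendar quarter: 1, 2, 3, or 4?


Month: August (month 8)
Q1: January-March (months 1-3)
Q2: April-June (months 4-6)
Q3: July-September (months 7-9)
Q4: October-December (months 10-12)
Month 8 falls in Q3

3


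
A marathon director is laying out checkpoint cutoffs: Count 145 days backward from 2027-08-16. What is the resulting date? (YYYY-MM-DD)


Start: 2027-08-16
Subtracting 145 days
Days already passed in August: 16
After going back through August: 129 more days to subtract
July 2027: 31 days, 98 remaining
June 2027: 30 days, 68 remaining
May 2027: 31 days, 37 remaining
April 2027: 30 days, 7 remaining
Result: 2027-03-24

2027-03-24


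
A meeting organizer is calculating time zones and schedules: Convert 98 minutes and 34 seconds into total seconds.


Minutes: 98
Seconds: 34
Convert minutes to seconds: 98 x 60 = 5880
Add remaining seconds: 5880 + 34 = 5914

5914


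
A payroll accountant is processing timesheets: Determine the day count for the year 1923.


Year: 1923
Check leap year rules:
Divisible by 4? No
1923 is not a leap year
Days: 365

365


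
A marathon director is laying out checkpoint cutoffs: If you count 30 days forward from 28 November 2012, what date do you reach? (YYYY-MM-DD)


Start: 2012-11-28
Adding 30 days
Days remaining in November: 2
After November: 28 days still to add
December 2012 has 31 days, need 28
Result: 2012-12-28

2012-12-28


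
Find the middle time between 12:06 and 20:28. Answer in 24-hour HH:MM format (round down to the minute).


Start time: 12:06 = 726 minutes from midnight
End time: 20:28 = 1228 minutes from midnight
Sum: 726 + 1228 = 1954
Midpoint: 1954 / 2 = 977 minutes
Convert: 977 / 60 = 16 hours, 17 minutes
Result: 16:17

16:17


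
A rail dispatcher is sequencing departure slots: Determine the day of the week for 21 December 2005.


Date: 2005-12-21
January 1, 2005 is a Saturday
Day of year: 355
Offset from Jan 1: 354 days
354 mod 7 = 4
Result: Wednesday

Wednesday


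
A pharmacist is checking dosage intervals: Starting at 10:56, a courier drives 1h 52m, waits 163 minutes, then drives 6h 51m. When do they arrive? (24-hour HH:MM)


Depart: 10:56
Leg 1: +112 min -> 12:48
Layover: +163 min -> 15:31
Leg 2: +411 min -> 22:22
Total travel: 686 minutes = 11h 26m
Arrival: 22:22

22:22


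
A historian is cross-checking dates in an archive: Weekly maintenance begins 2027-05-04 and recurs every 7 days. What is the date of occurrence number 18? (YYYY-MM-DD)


First occurrence: 2027-05-04 (occurrence 1)
Each occurrence is 7 days after the previous.
Occurrence 18 is 17 weeks after the first.
17 weeks = 119 days
2027-05-04 + 119 days = 2027-08-31

2027-08-31


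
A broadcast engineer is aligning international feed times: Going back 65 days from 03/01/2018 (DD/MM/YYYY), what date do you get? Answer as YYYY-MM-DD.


Start: 2018-01-03
Subtracting 65 days
Days already passed in January: 3
After going back through January: 62 more days to subtract
December 2017: 31 days, 31 remaining
November 2017: 30 days, 1 remaining
October 2017 has 31 days, need 1
Result: 2017-10-30

2017-10-30


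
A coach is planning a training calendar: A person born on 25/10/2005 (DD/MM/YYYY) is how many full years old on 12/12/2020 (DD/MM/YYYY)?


Birth: 2005-10-25
Reference: 2020-12-12
Year difference: 2020 - 2005 = 15
Has birthday (10-25) occurred by 12-12? Yes
Age in full years: 15

15


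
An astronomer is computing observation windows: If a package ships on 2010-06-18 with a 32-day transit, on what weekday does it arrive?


Start: 2010-06-18 (Friday)
Step 1 - find target date: add 32 days
  2010-06-18 + 32 days = 2010-07-20
Step 2 - day of week:
  32 mod 7 = 4
  Friday + 4 days -> Tuesday
Result: Tuesday (2010-07-20)

Tuesday


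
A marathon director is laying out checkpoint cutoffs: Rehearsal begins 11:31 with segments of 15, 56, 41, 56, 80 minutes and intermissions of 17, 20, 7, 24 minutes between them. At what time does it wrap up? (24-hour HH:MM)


Start: 11:31 = 691 min from midnight
  after task 1 (15 min): 11:46
  after break (17 min): 12:03
  after task 2 (56 min): 12:59
  after break (20 min): 13:19
  after task 3 (41 min): 14:00
  after break (7 min): 14:07
  after task 4 (56 min): 15:03
  after break (24 min): 15:27
  after task 5 (80 min): 16:47
Total elapsed: 316 minutes
End time: 16:47

16:47


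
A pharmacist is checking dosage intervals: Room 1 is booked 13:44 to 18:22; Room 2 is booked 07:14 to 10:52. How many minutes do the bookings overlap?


Interval A: [824, 1102] minutes from midnight
Interval B: [434, 652] minutes from midnight
Overlap start = max(824, 434) = 824
Overlap end = min(1102, 652) = 652
End <= start, so the intervals do not overlap: 0 minutes

0


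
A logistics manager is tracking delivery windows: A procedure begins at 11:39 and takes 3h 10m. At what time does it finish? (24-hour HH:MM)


Start time: 11:39
Adding: 3 hours 10 minutes
Minutes: 39 + 10 = 49
Hours: 11 + 3 + 0 = 14
Result: 14:49

14:49


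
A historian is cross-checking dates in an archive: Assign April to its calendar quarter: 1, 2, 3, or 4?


Month: April (month 4)
Q1: January-March (months 1-3)
Q2: April-June (months 4-6)
Q3: July-September (months 7-9)
Q4: October-December (months 10-12)
Month 4 falls in Q2

2


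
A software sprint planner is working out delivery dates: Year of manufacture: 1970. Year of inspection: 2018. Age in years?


Birth year: 1970
Current year: 2018
Age = current year - birth year
Age = 2018 - 1970 = 48

48


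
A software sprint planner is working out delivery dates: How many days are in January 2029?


Month: January
Year: 2029
January is a 31-day month
Total: 31 days

31


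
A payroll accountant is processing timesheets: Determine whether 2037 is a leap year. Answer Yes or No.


Year: 2037
Divisible by 4? 2037 / 4 = 509.25 -> No
Not divisible by 4, so NOT a leap year

No


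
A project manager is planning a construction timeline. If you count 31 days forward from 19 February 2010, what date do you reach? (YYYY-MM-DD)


Start: 2010-02-19
Adding 31 days
Days remaining in February: 9
After February: 22 days still to add
March 2010 has 31 days, need 22
Result: 2010-03-22

2010-03-22


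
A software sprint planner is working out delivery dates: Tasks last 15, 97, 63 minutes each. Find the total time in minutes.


Durations: 15, 97, 63
Running sum: 15
+ 97 = 112
+ 63 = 175
Total duration: 175 minutes
That is 2 hours and 55 minutes

175


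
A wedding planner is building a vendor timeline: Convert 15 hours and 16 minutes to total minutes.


Hours: 15
Extra minutes: 16
Minutes per hour: 60
Hours to minutes: 15 x 60 = 900
Total: 900 + 16 = 916

916


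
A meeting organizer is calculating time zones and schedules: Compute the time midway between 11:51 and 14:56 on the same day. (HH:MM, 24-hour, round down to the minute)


Start time: 11:51 = 711 minutes from midnight
End time: 14:56 = 896 minutes from midnight
Sum: 711 + 896 = 1607
Midpoint: 1607 / 2 = 803 minutes
Convert: 803 / 60 = 13 hours, 23 minutes
Result: 13:23

13:23


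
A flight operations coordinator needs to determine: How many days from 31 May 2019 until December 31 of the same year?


Start: May 31, 2019
End: December 31, 2019
Days left in May: 0
June: 30
July: 31
August: 31
September: 30
... plus remaining months
Sum of remaining months: 214
Total: 0 + 214 = 214

214


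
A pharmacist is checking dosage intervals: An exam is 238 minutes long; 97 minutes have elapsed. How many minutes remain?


Total budget: 238 minutes
Time used: 97 minutes
Remaining: 238 - 97 = 141 minutes
Percent used: 40.8%
Percent remaining: 59.2%

141


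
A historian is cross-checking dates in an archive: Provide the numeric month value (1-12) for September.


Calendar month order:
8. August
9. September <--
10. October
September is month number 9

9


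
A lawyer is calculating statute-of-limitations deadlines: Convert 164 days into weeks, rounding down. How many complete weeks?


Total days: 164
Days per week: 7
Division: 164 / 7 = 23 remainder 3
Complete weeks: 23
Remaining days: 3

23


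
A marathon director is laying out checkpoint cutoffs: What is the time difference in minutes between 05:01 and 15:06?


Start time: 05:01 = 301 minutes from midnight
End time: 15:06 = 906 minutes from midnight
Difference: 906 - 301 = 605 minutes
That is 10 hours and 5 minutes

605


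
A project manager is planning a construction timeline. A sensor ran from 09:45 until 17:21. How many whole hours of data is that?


Start: 09:45
End: 17:21
Hour difference: 17 - 9 = 8 hours
Minute difference: 21 - 45 = -24 minutes
Total minutes: 456
Complete hours: 456 / 60 = 7 (remainder 36)

7


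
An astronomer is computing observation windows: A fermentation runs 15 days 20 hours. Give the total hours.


Days: 15
Extra hours: 20
Hours per day: 24
Days to hours: 15 x 24 = 360
Total: 360 + 20 = 380

380


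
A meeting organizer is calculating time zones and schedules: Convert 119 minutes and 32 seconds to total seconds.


Minutes: 119
Extra seconds: 32
Seconds per minute: 60
Minutes to seconds: 119 x 60 = 7140
Total: 7140 + 32 = 7172

7172


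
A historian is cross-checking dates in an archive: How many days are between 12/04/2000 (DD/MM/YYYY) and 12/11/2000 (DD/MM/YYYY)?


Start date: 2000-04-12
End date: 2000-11-12
Apr 2000: +19 days
May 2000: +31 days
Jun 2000: +30 days
... (5 more months)
Total: 214 days

214


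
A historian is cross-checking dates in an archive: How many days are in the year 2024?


Year: 2024
Check leap year rules:
Divisible by 4? Yes
Divisible by 100? No
2024 is a leap year
Days: 366

366


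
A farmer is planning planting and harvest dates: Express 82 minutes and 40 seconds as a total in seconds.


Minutes: 82
Seconds: 40
Convert minutes to seconds: 82 x 60 = 4920
Add remaining seconds: 4920 + 40 = 4960

4960


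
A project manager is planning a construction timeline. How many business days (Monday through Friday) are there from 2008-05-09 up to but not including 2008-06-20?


Start: 2008-05-09 (Friday)
End (exclusive): 2008-06-20 (Friday)
Total calendar days: 42
Full weeks: 42 // 7 = 6 -> 30 weekdays
Remaining 0 days starting on Friday:
Total business days: 30 + 0 = 30

30


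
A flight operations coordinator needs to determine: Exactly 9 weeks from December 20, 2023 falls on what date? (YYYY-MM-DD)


Start: 2023-12-20
Weeks to add: 9
Convert to days: 9 x 7 = 63 days
Add 63 days to 2023-12-20
Result: 2024-02-21

2024-02-21


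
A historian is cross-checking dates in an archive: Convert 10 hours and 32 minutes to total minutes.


Hours: 10
Minutes: 32
Convert hours to minutes: 10 x 60 = 600
Add remaining minutes: 600 + 32 = 632

632


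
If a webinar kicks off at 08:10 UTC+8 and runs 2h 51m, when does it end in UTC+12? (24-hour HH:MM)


Start: 08:10 in UTC+8
Step 1 - add duration:
  minutes: 10 + 51 = 61 (carry 1h)
  hours: 8 + 2 + 1 = 11
  end in UTC+8: 11:01
Step 2 - convert UTC+8 -> UTC+12:
  offset difference: 12 - (8) = 4 hours
  11 + (4) = 15 -> mod 24 = 15
Result: 15:01 in UTC+12

15:01


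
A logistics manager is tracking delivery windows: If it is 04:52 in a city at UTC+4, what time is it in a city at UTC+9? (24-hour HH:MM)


Local time: 04:52 at UTC+4 (offset 4h)
Target zone: UTC+9 (offset 9h)
Difference: 9 - (4) = 5 hours
Calculation: 4 + (5) = 9
Result: 09:52

09:52


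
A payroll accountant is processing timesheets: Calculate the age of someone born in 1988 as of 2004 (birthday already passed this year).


Birth year: 1988
Current year: 2004
Age = current year - birth year
Age = 2004 - 1988 = 16

16


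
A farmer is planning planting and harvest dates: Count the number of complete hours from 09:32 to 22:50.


Start: 09:32
End: 22:50
Hour difference: 22 - 9 = 13 hours
Minute difference: 50 - 32 = 18 minutes
Total minutes: 798
Complete hours: 798 / 60 = 13 (remainder 18)

13


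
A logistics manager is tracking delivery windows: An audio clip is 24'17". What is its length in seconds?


Minutes: 24
Seconds: 17
Convert minutes to seconds: 24 x 60 = 1440
Add remaining seconds: 1440 + 17 = 1457

1457


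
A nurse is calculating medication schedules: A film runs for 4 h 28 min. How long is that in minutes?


Hours: 4
Minutes: 28
Convert hours to minutes: 4 x 60 = 240
Add remaining minutes: 240 + 28 = 268

268


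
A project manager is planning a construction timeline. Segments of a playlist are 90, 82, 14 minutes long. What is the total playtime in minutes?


Durations: 90, 82, 14
Running sum: 90
+ 82 = 172
+ 14 = 186
Total duration: 186 minutes
That is 3 hours and 6 minutes

186
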